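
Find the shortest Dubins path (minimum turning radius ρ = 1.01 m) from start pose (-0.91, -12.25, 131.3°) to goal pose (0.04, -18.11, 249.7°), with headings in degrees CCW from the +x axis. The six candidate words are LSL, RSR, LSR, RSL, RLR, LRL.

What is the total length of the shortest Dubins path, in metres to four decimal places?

Let ψ = atan2(Δy, Δx) = atan2(-5.86, 0.95) = -80.7915° be the start→goal bearing.
Normalize: d = |goal − start| / ρ = 5.936506/1.01 = 5.877728, α = (θ_start − ψ) mod 360° = 212.0915° = 3.701696 rad, β = (θ_goal − ψ) mod 360° = 330.4915° = 5.768166 rad.
Common terms: sin α = -0.531274, cos α = -0.847200, sin β = -0.492552, cos β = 0.870283, cos(α−β) = -0.475624, d² = 34.547691. Work in radians in the unit-radius frame; every candidate has L = ρ·(t + p + q).
LSL: p² = 2 + d² − 2cos(α−β) + 2d(sin α − sin β) = 37.043749; p = √p² = 6.086358; φ = atan2(cos β − cos α, d + sin α − sin β) = 0.286072 rad; t = (φ − α) mod 2π = 2.867561 rad, q = (β − φ) mod 2π = 5.482094 rad → L = 1.01·(2.867561 + 6.086358 + 5.482094) = 1.01·14.436013 = 14.580373 m
RSR: p² = 2 + d² − 2cos(α−β) + 2d(sin β − sin α) = 37.954131; p = √p² = 6.160692; φ = atan2(cos α − cos β, d − sin α + sin β) = -0.282524 rad; t = (α − φ) mod 2π = 3.984220 rad, q = (φ − β) mod 2π = 0.232495 rad → L = 1.01·(3.984220 + 6.160692 + 0.232495) = 1.01·10.377408 = 10.481182 m
LSR: p² = d² − 2 + 2cos(α−β) + 2d(sin α + sin β) = 19.560906; p = √p² = 4.422771; φ = atan2(−cos α − cos β, d + sin α + sin β) − atan2(−2, p) = 0.419931 rad; t = (φ − α) mod 2π = 3.001420 rad, q = (φ − β) mod 2π = 0.934950 rad → L = 1.01·(3.001420 + 4.422771 + 0.934950) = 1.01·8.359142 = 8.442733 m
RSL: p² = d² − 2 + 2cos(α−β) − 2d(sin α + sin β) = 43.631980; p = √p² = 6.605451; φ = atan2(cos α + cos β, d − sin α − sin β) − atan2(2, p) = -0.290661 rad; t = (α − φ) mod 2π = 3.992357 rad, q = (β − φ) mod 2π = 6.058827 rad → L = 1.01·(3.992357 + 6.605451 + 6.058827) = 1.01·16.656634 = 16.823201 m
RLR: c = (6 − d² + 2cos(α−β) + 2d(sin α − sin β))/8 = -3.744266, |c| > 1 → infeasible
LRL: c = (6 − d² + 2cos(α−β) − 2d(sin α − sin β))/8 = -3.630469, |c| > 1 → infeasible
Shortest: LSR with L = 8.442733 m ≈ 8.4427 m

8.4427 m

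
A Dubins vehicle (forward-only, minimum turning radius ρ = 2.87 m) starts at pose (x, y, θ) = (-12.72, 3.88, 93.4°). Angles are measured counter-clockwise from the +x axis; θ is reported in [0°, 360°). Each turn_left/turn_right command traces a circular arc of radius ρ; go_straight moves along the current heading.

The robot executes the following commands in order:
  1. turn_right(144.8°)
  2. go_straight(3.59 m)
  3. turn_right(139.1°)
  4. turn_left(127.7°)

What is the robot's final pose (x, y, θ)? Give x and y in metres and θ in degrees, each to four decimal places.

set_pose: (x, y, θ) = (-12.7200, 3.8800, 93.4000°), ρ = 2.87
turn_right(144.8°): centre at ρ to the right, rotate −144.8° → (-7.6121, 5.8407, -51.4000° ≡ 308.6000°)
go_straight(3.59): x += 3.59·cos θ, y += 3.59·sin θ → (-5.3724, 3.0351, 308.6000°)
turn_right(139.1°): centre at ρ to the right, rotate −139.1° → (-8.1383, -1.5774, 169.5000°)
turn_left(127.7°): centre at ρ to the left, rotate +127.7° → (-11.2140, -5.7112, 297.2000°)

(-11.2140, -5.7112, 297.2000°)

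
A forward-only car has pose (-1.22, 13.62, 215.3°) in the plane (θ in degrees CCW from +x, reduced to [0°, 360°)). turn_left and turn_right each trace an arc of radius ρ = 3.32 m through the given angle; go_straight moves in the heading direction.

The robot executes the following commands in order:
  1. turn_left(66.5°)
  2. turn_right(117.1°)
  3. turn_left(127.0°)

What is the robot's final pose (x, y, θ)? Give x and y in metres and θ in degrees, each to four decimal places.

(-10.6380, 1.9203, 291.7000°)

set_pose: (x, y, θ) = (-1.2200, 13.6200, 215.3000°), ρ = 3.32
turn_left(66.5°): centre at ρ to the left, rotate +66.5° → (-2.5514, 10.2315, 281.8000°)
turn_right(117.1°): centre at ρ to the right, rotate −117.1° → (-6.6773, 6.3502, 164.7000°)
turn_left(127.0°): centre at ρ to the left, rotate +127.0° → (-10.6380, 1.9203, 291.7000°)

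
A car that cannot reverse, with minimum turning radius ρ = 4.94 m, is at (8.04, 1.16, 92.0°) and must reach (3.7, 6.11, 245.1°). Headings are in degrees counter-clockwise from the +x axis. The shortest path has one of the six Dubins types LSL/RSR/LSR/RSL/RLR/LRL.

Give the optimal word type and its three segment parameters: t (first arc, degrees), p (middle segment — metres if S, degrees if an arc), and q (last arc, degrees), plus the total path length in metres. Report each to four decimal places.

RLR: t = 67.4213°, p = 257.8550°, q = 37.3337°, L = 31.2640 m

Let ψ = atan2(Δy, Δx) = atan2(4.95, -4.34) = 131.2432° be the start→goal bearing.
Normalize: d = |goal − start| / ρ = 6.583168/4.94 = 1.332625, α = (θ_start − ψ) mod 360° = 320.7568° = 5.598262 rad, β = (θ_goal − ψ) mod 360° = 113.8568° = 1.987175 rad.
Common terms: sin α = -0.632614, cos α = 0.774467, sin β = 0.914559, cos β = -0.404452, cos(α−β) = -0.891798, d² = 1.775890. Work in radians in the unit-radius frame; every candidate has L = ρ·(t + p + q).
LSL: p² = 2 + d² − 2cos(α−β) + 2d(sin α − sin β) = 1.435881; p = √p² = 1.198282; φ = atan2(cos β − cos α, d + sin α − sin β) = -1.750814 rad; t = (φ − α) mod 2π = 5.217295 rad, q = (β − φ) mod 2π = 3.737989 rad → L = 4.94·(5.217295 + 1.198282 + 3.737989) = 4.94·10.153567 = 50.158620 m
RSR: p² = 2 + d² − 2cos(α−β) + 2d(sin β − sin α) = 9.683089; p = √p² = 3.111766; φ = atan2(cos α − cos β, d − sin α + sin β) = 0.388562 rad; t = (α − φ) mod 2π = 5.209699 rad, q = (φ − β) mod 2π = 4.684572 rad → L = 4.94·(5.209699 + 3.111766 + 4.684572) = 4.94·13.006038 = 64.249826 m
LSR: p² = d² − 2 + 2cos(α−β) + 2d(sin α + sin β) = -1.256250 < 0 → infeasible
RSL: p² = d² − 2 + 2cos(α−β) − 2d(sin α + sin β) = -2.759161 < 0 → infeasible
RLR: c = (6 − d² + 2cos(α−β) + 2d(sin α − sin β))/8 = -0.210386; p = 2π − arccos c = 4.500419 rad; φ = atan2(cos α − cos β, d − sin α + sin β) = 0.388562 rad; t = (α − φ + p/2) mod 2π = 1.176723 rad, q = (α − β − t + p) mod 2π = 0.651597 rad → L = 4.94·(1.176723 + 4.500419 + 0.651597) = 4.94·6.328739 = 31.263971 m
LRL: c = (6 − d² + 2cos(α−β) − 2d(sin α − sin β))/8 = 0.820515; p = 2π − arccos c = 5.674700 rad; φ = atan2(cos β − cos α, d + sin α − sin β) = -1.750814 rad; t = (φ − α + p/2) mod 2π = 1.771460 rad, q = (β − α − t + p) mod 2π = 0.292154 rad → L = 4.94·(1.771460 + 5.674700 + 0.292154) = 4.94·7.738314 = 38.227272 m
Shortest: RLR with L = 31.263971 m ≈ 31.2640 m
Convert RLR to answer units (arcs ×180/π): t = 1.176723·180/π = 67.4213°, p = 4.500419·180/π = 257.8550°, q = 0.651597·180/π = 37.3337°, L = 31.2640 m.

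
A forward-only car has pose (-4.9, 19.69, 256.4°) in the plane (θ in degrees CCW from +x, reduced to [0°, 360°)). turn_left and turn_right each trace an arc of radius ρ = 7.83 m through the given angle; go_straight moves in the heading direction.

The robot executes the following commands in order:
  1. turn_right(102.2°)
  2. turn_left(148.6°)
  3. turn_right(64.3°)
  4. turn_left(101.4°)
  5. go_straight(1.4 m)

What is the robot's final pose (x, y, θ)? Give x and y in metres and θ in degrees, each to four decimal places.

(-20.5132, -17.0675, 339.9000°)

set_pose: (x, y, θ) = (-4.9000, 19.6900, 256.4000°), ρ = 7.83
turn_right(102.2°): centre at ρ to the right, rotate −102.2° → (-15.9183, 14.4817, 154.2000°)
turn_left(148.6°): centre at ρ to the left, rotate +148.6° → (-25.9078, 3.1906, 302.8000°)
turn_right(64.3°): centre at ρ to the right, rotate −64.3° → (-25.8133, -5.1421, 238.5000°)
turn_left(101.4°): centre at ρ to the left, rotate +101.4° → (-21.8280, -16.5864, 339.9000°)
go_straight(1.4): x += 1.4·cos θ, y += 1.4·sin θ → (-20.5132, -17.0675, 339.9000°)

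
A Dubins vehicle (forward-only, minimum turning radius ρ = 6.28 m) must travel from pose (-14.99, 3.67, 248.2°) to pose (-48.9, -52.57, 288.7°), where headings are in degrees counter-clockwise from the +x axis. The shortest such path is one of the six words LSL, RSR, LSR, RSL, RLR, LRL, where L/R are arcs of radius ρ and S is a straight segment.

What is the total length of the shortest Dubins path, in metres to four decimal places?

Let ψ = atan2(Δy, Δx) = atan2(-56.24, -33.91) = -121.0879° be the start→goal bearing.
Normalize: d = |goal − start| / ρ = 65.672107/6.28 = 10.457342, α = (θ_start − ψ) mod 360° = 9.2879° = 0.162105 rad, β = (θ_goal − ψ) mod 360° = 49.7879° = 0.868964 rad.
Common terms: sin α = 0.161396, cos α = 0.986890, sin β = 0.763660, cos β = 0.645618, cos(α−β) = 0.760406, d² = 109.356001. Work in radians in the unit-radius frame; every candidate has L = ρ·(t + p + q).
LSL: p² = 2 + d² − 2cos(α−β) + 2d(sin α − sin β) = 97.239027; p = √p² = 9.860985; φ = atan2(cos β − cos α, d + sin α − sin β) = -0.034615 rad; t = (φ − α) mod 2π = 6.086465 rad, q = (β − φ) mod 2π = 0.903579 rad → L = 6.28·(6.086465 + 9.860985 + 0.903579) = 6.28·16.851029 = 105.824461 m
RSR: p² = 2 + d² − 2cos(α−β) + 2d(sin β − sin α) = 122.431351; p = √p² = 11.064870; φ = atan2(cos α − cos β, d − sin α + sin β) = 0.030848 rad; t = (α − φ) mod 2π = 0.131258 rad, q = (φ − β) mod 2π = 5.445069 rad → L = 6.28·(0.131258 + 11.064870 + 5.445069) = 6.28·16.641197 = 104.506718 m
LSR: p² = d² − 2 + 2cos(α−β) + 2d(sin α + sin β) = 128.224075; p = √p² = 11.323607; φ = atan2(−cos α − cos β, d + sin α + sin β) − atan2(−2, p) = 0.032367 rad; t = (φ − α) mod 2π = 6.153447 rad, q = (φ − β) mod 2π = 5.446588 rad → L = 6.28·(6.153447 + 11.323607 + 5.446588) = 6.28·22.923642 = 143.960474 m
RSL: p² = d² − 2 + 2cos(α−β) − 2d(sin α + sin β) = 89.529551; p = √p² = 9.462006; φ = atan2(cos α + cos β, d − sin α − sin β) − atan2(2, p) = -0.038690 rad; t = (α − φ) mod 2π = 0.200795 rad, q = (β − φ) mod 2π = 0.907654 rad → L = 6.28·(0.200795 + 9.462006 + 0.907654) = 6.28·10.570455 = 66.382456 m
RLR: c = (6 − d² + 2cos(α−β) + 2d(sin α − sin β))/8 = -14.303919, |c| > 1 → infeasible
LRL: c = (6 − d² + 2cos(α−β) − 2d(sin α − sin β))/8 = -11.154878, |c| > 1 → infeasible
Shortest: RSL with L = 66.382456 m ≈ 66.3825 m

66.3825 m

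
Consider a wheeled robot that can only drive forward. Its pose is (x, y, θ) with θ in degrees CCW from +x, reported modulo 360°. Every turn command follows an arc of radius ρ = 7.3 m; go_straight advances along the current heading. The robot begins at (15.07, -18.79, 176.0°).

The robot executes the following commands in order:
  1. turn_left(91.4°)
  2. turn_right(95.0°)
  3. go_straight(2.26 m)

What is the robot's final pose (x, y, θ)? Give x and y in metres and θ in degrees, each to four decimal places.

(-3.2298, -32.3469, 172.4000°)

set_pose: (x, y, θ) = (15.0700, -18.7900, 176.0000°), ρ = 7.3
turn_left(91.4°): centre at ρ to the left, rotate +91.4° → (7.2683, -25.7411, 267.4000°)
turn_right(95.0°): centre at ρ to the right, rotate −95.0° → (-0.9897, -32.6458, 172.4000°)
go_straight(2.26): x += 2.26·cos θ, y += 2.26·sin θ → (-3.2298, -32.3469, 172.4000°)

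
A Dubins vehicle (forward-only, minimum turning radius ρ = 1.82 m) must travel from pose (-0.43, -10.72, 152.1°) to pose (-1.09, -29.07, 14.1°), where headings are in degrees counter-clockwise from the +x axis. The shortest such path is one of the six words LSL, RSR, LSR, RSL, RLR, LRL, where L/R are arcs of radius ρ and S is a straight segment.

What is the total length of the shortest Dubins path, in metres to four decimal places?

22.0303 m

Let ψ = atan2(Δy, Δx) = atan2(-18.35, -0.66) = -92.0599° be the start→goal bearing.
Normalize: d = |goal − start| / ρ = 18.361865/1.82 = 10.088937, α = (θ_start − ψ) mod 360° = 244.1599° = 4.261394 rad, β = (θ_goal − ψ) mod 360° = 106.1599° = 1.852840 rad.
Common terms: sin α = -0.900014, cos α = -0.435861, sin β = 0.960489, cos β = -0.278319, cos(α−β) = -0.743145, d² = 101.786650. Work in radians in the unit-radius frame; every candidate has L = ρ·(t + p + q).
LSL: p² = 2 + d² − 2cos(α−β) + 2d(sin α − sin β) = 67.731952; p = √p² = 8.229942; φ = atan2(cos β − cos α, d + sin α − sin β) = 0.019144 rad; t = (φ − α) mod 2π = 2.040935 rad, q = (β − φ) mod 2π = 1.833696 rad → L = 1.82·(2.040935 + 8.229942 + 1.833696) = 1.82·12.104573 = 22.030324 m
RSR: p² = 2 + d² − 2cos(α−β) + 2d(sin β − sin α) = 142.813927; p = √p² = 11.950478; φ = atan2(cos α − cos β, d − sin α + sin β) = -0.013183 rad; t = (α − φ) mod 2π = 4.274577 rad, q = (φ − β) mod 2π = 4.417162 rad → L = 1.82·(4.274577 + 11.950478 + 4.417162) = 1.82·20.642218 = 37.568836 m
LSR: p² = d² − 2 + 2cos(α−β) + 2d(sin α + sin β) = 99.520616; p = √p² = 9.976002; φ = atan2(−cos α − cos β, d + sin α + sin β) − atan2(−2, p) = 0.268109 rad; t = (φ − α) mod 2π = 2.289900 rad, q = (φ − β) mod 2π = 4.698455 rad → L = 1.82·(2.289900 + 9.976002 + 4.698455) = 1.82·16.964357 = 30.875130 m
RSL: p² = d² − 2 + 2cos(α−β) − 2d(sin α + sin β) = 97.080105; p = √p² = 9.852924; φ = atan2(cos α + cos β, d − sin α − sin β) − atan2(2, p) = -0.271360 rad; t = (α − φ) mod 2π = 4.532754 rad, q = (β − φ) mod 2π = 2.124199 rad → L = 1.82·(4.532754 + 9.852924 + 2.124199) = 1.82·16.509877 = 30.047976 m
RLR: c = (6 − d² + 2cos(α−β) + 2d(sin α − sin β))/8 = -16.851741, |c| > 1 → infeasible
LRL: c = (6 − d² + 2cos(α−β) − 2d(sin α − sin β))/8 = -7.466494, |c| > 1 → infeasible
Shortest: LSL with L = 22.030324 m ≈ 22.0303 m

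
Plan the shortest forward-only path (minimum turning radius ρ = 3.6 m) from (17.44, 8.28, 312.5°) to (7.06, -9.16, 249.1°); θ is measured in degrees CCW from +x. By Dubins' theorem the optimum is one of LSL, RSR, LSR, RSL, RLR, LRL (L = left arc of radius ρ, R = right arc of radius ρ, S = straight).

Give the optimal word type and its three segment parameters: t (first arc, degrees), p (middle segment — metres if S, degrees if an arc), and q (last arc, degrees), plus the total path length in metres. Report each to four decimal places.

Let ψ = atan2(Δy, Δx) = atan2(-17.44, -10.38) = -120.7604° be the start→goal bearing.
Normalize: d = |goal − start| / ρ = 20.295270/3.6 = 5.637575, α = (θ_start − ψ) mod 360° = 73.2604° = 1.278635 rad, β = (θ_goal − ψ) mod 360° = 9.8604° = 0.172097 rad.
Common terms: sin α = 0.957624, cos α = 0.288022, sin β = 0.171248, cos β = 0.985228, cos(α−β) = 0.447759, d² = 31.782253. Work in radians in the unit-radius frame; every candidate has L = ρ·(t + p + q).
LSL: p² = 2 + d² − 2cos(α−β) + 2d(sin α − sin β) = 41.753235; p = √p² = 6.461674; φ = atan2(cos β − cos α, d + sin α − sin β) = 0.108109 rad; t = (φ − α) mod 2π = 5.112659 rad, q = (β − φ) mod 2π = 0.063988 rad → L = 3.6·(5.112659 + 6.461674 + 0.063988) = 3.6·11.638321 = 41.897955 m
RSR: p² = 2 + d² − 2cos(α−β) + 2d(sin β − sin α) = 24.020235; p = √p² = 4.901044; φ = atan2(cos α − cos β, d − sin α + sin β) = -0.142741 rad; t = (α − φ) mod 2π = 1.421376 rad, q = (φ − β) mod 2π = 5.968348 rad → L = 3.6·(1.421376 + 4.901044 + 5.968348) = 3.6·12.290768 = 44.246766 m
LSR: p² = d² − 2 + 2cos(α−β) + 2d(sin α + sin β) = 43.405973; p = √p² = 6.588321; φ = atan2(−cos α − cos β, d + sin α + sin β) − atan2(−2, p) = 0.108730 rad; t = (φ − α) mod 2π = 5.113280 rad, q = (φ − β) mod 2π = 6.219819 rad → L = 3.6·(5.113280 + 6.588321 + 6.219819) = 3.6·17.921420 = 64.517113 m
RSL: p² = d² − 2 + 2cos(α−β) − 2d(sin α + sin β) = 17.949569; p = √p² = 4.236693; φ = atan2(cos α + cos β, d − sin α − sin β) − atan2(2, p) = -0.165821 rad; t = (α − φ) mod 2π = 1.444456 rad, q = (β − φ) mod 2π = 0.337917 rad → L = 3.6·(1.444456 + 4.236693 + 0.337917) = 3.6·6.019067 = 21.668639 m
RLR: c = (6 − d² + 2cos(α−β) + 2d(sin α − sin β))/8 = -2.002529, |c| > 1 → infeasible
LRL: c = (6 − d² + 2cos(α−β) − 2d(sin α − sin β))/8 = -4.219154, |c| > 1 → infeasible
Shortest: RSL with L = 21.668639 m ≈ 21.6686 m
Convert RSL to answer units (arcs ×180/π): t = 1.444456·180/π = 82.7612°, p = ρ·p = 3.6·4.236693 = 15.2521 m, q = 0.337917·180/π = 19.3612°, L = 21.6686 m.

RSL: t = 82.7612°, p = 15.2521 m, q = 19.3612°, L = 21.6686 m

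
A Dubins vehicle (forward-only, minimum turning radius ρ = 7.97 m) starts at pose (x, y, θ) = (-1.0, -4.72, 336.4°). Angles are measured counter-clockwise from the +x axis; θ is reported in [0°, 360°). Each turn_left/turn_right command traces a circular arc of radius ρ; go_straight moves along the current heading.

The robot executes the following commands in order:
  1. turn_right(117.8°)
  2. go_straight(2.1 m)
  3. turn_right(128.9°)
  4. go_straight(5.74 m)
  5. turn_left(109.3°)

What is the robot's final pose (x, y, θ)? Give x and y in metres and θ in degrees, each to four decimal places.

set_pose: (x, y, θ) = (-1.0000, -4.7200, 336.4000°), ρ = 7.97
turn_right(117.8°): centre at ρ to the right, rotate −117.8° → (0.7815, -18.2521, 218.6000°)
go_straight(2.1): x += 2.1·cos θ, y += 2.1·sin θ → (-0.8597, -19.5623, 218.6000°)
turn_right(128.9°): centre at ρ to the right, rotate −128.9° → (-13.8019, -13.2918, 89.7000°)
go_straight(5.74): x += 5.74·cos θ, y += 5.74·sin θ → (-13.7718, -7.5519, 89.7000°)
turn_left(109.3°): centre at ρ to the left, rotate +109.3° → (-24.3365, 0.0256, 199.0000°)

(-24.3365, 0.0256, 199.0000°)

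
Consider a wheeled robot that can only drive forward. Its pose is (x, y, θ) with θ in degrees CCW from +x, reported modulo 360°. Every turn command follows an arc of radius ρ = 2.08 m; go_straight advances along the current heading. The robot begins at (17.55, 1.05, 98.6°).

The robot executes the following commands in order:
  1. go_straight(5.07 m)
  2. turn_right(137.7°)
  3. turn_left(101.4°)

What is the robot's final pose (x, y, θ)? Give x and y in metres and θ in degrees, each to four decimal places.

(23.3137, 8.6355, 62.3000°)

set_pose: (x, y, θ) = (17.5500, 1.0500, 98.6000°), ρ = 2.08
go_straight(5.07): x += 5.07·cos θ, y += 5.07·sin θ → (16.7919, 6.0630, 98.6000°)
turn_right(137.7°): centre at ρ to the right, rotate −137.7° → (20.1603, 7.9882, -39.1000° ≡ 320.9000°)
turn_left(101.4°): centre at ρ to the left, rotate +101.4° → (23.3137, 8.6355, 422.3000° ≡ 62.3000°)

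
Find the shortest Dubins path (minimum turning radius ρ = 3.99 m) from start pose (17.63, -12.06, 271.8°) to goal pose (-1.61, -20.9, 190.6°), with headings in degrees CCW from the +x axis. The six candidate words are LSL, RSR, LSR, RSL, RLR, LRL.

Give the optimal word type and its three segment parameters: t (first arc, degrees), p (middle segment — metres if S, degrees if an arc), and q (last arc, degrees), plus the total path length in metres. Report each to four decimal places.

Let ψ = atan2(Δy, Δx) = atan2(-8.84, -19.24) = -155.3231° be the start→goal bearing.
Normalize: d = |goal − start| / ρ = 21.173644/3.99 = 5.306678, α = (θ_start − ψ) mod 360° = 67.1231° = 1.171520 rad, β = (θ_goal − ψ) mod 360° = 345.9231° = 6.037498 rad.
Common terms: sin α = 0.921342, cos α = 0.388752, sin β = -0.243223, cos β = 0.969970, cos(α−β) = 0.152986, d² = 28.160828. Work in radians in the unit-radius frame; every candidate has L = ρ·(t + p + q).
LSL: p² = 2 + d² − 2cos(α−β) + 2d(sin α − sin β) = 42.214807; p = √p² = 6.497292; φ = atan2(cos β − cos α, d + sin α − sin β) = 0.089575 rad; t = (φ − α) mod 2π = 5.201241 rad, q = (β − φ) mod 2π = 5.947922 rad → L = 3.99·(5.201241 + 6.497292 + 5.947922) = 3.99·17.646456 = 70.409358 m
RSR: p² = 2 + d² − 2cos(α−β) + 2d(sin β − sin α) = 17.494906; p = √p² = 4.182691; φ = atan2(cos α − cos β, d − sin α + sin β) = -0.139409 rad; t = (α − φ) mod 2π = 1.310929 rad, q = (φ − β) mod 2π = 0.106278 rad → L = 3.99·(1.310929 + 4.182691 + 0.106278) = 3.99·5.599899 = 22.343595 m
LSR: p² = d² − 2 + 2cos(α−β) + 2d(sin α + sin β) = 33.663919; p = √p² = 5.802062; φ = atan2(−cos α − cos β, d + sin α + sin β) − atan2(−2, p) = 0.108705 rad; t = (φ − α) mod 2π = 5.220371 rad, q = (φ − β) mod 2π = 0.354393 rad → L = 3.99·(5.220371 + 5.802062 + 0.354393) = 3.99·11.376825 = 45.393532 m
RSL: p² = d² − 2 + 2cos(α−β) − 2d(sin α + sin β) = 19.269681; p = √p² = 4.389724; φ = atan2(cos α + cos β, d − sin α − sin β) − atan2(2, p) = -0.141978 rad; t = (α − φ) mod 2π = 1.313498 rad, q = (β − φ) mod 2π = 6.179476 rad → L = 3.99·(1.313498 + 4.389724 + 6.179476) = 3.99·11.882698 = 47.411967 m
RLR: c = (6 − d² + 2cos(α−β) + 2d(sin α − sin β))/8 = -1.186863, |c| > 1 → infeasible
LRL: c = (6 − d² + 2cos(α−β) − 2d(sin α − sin β))/8 = -4.276851, |c| > 1 → infeasible
Shortest: RSR with L = 22.343595 m ≈ 22.3436 m
Convert RSR to answer units (arcs ×180/π): t = 1.310929·180/π = 75.1107°, p = ρ·p = 3.99·4.182691 = 16.6889 m, q = 0.106278·180/π = 6.0893°, L = 22.3436 m.

RSR: t = 75.1107°, p = 16.6889 m, q = 6.0893°, L = 22.3436 m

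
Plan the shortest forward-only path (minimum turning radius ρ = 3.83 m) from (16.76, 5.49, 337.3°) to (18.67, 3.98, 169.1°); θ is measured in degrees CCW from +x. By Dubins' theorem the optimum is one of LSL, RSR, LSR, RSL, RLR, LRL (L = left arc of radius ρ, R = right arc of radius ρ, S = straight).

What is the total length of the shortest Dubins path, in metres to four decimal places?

27.5005 m

Let ψ = atan2(Δy, Δx) = atan2(-1.51, 1.91) = -38.3290° be the start→goal bearing.
Normalize: d = |goal − start| / ρ = 2.434790/3.83 = 0.635715, α = (θ_start − ψ) mod 360° = 15.6290° = 0.272778 rad, β = (θ_goal − ψ) mod 360° = 207.4290° = 3.620320 rad.
Common terms: sin α = 0.269408, cos α = 0.963026, sin β = -0.460650, cos β = -0.887582, cos(α−β) = -0.978867, d² = 0.404134. Work in radians in the unit-radius frame; every candidate has L = ρ·(t + p + q).
LSL: p² = 2 + d² − 2cos(α−β) + 2d(sin α − sin β) = 5.290087; p = √p² = 2.300019; φ = atan2(cos β − cos α, d + sin α − sin β) = -0.935011 rad; t = (φ − α) mod 2π = 5.075396 rad, q = (β − φ) mod 2π = 4.555331 rad → L = 3.83·(5.075396 + 2.300019 + 4.555331) = 3.83·11.930746 = 45.694756 m
RSR: p² = 2 + d² − 2cos(α−β) + 2d(sin β − sin α) = 3.433651; p = √p² = 1.853011; φ = atan2(cos α − cos β, d − sin α + sin β) = 1.621731 rad; t = (α − φ) mod 2π = 4.934232 rad, q = (φ − β) mod 2π = 4.284597 rad → L = 3.83·(4.934232 + 1.853011 + 4.284597) = 3.83·11.071840 = 42.405149 m
LSR: p² = d² − 2 + 2cos(α−β) + 2d(sin α + sin β) = -3.796751 < 0 → infeasible
RSL: p² = d² − 2 + 2cos(α−β) − 2d(sin α + sin β) = -3.310450 < 0 → infeasible
RLR: c = (6 − d² + 2cos(α−β) + 2d(sin α − sin β))/8 = 0.570794; p = 2π − arccos c = 5.319861 rad; φ = atan2(cos α − cos β, d − sin α + sin β) = 1.621731 rad; t = (α − φ + p/2) mod 2π = 1.310977 rad, q = (α − β − t + p) mod 2π = 0.661342 rad → L = 3.83·(1.310977 + 5.319861 + 0.661342) = 3.83·7.292181 = 27.929052 m
LRL: c = (6 − d² + 2cos(α−β) − 2d(sin α − sin β))/8 = 0.338739; p = 2π − arccos c = 5.057966 rad; φ = atan2(cos β − cos α, d + sin α − sin β) = -0.935011 rad; t = (φ − α + p/2) mod 2π = 1.321193 rad, q = (β − α − t + p) mod 2π = 0.801128 rad → L = 3.83·(1.321193 + 5.057966 + 0.801128) = 3.83·7.180287 = 27.500500 m
Shortest: LRL with L = 27.500500 m ≈ 27.5005 m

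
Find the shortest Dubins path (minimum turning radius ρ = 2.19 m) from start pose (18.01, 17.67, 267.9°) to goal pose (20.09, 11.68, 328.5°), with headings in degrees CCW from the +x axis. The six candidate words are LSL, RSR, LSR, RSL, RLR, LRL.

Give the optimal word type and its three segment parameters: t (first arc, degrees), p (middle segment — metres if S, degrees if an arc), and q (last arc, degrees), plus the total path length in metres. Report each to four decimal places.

LSL: t = 16.4709°, p = 4.1730 m, q = 44.1291°, L = 6.4893 m

Let ψ = atan2(Δy, Δx) = atan2(-5.99, 2.08) = -70.8507° be the start→goal bearing.
Normalize: d = |goal − start| / ρ = 6.340860/2.19 = 2.895370, α = (θ_start − ψ) mod 360° = 338.7507° = 5.912315 rad, β = (θ_goal − ψ) mod 360° = 39.3507° = 0.686799 rad.
Common terms: sin α = -0.362427, cos α = 0.932012, sin β = 0.634065, cos β = 0.773280, cos(α−β) = 0.490904, d² = 8.383165. Work in radians in the unit-radius frame; every candidate has L = ρ·(t + p + q).
LSL: p² = 2 + d² − 2cos(α−β) + 2d(sin α − sin β) = 3.630932; p = √p² = 1.905500; φ = atan2(cos β − cos α, d + sin α − sin β) = -0.083399 rad; t = (φ − α) mod 2π = 0.287472 rad, q = (β − φ) mod 2π = 0.770198 rad → L = 2.19·(0.287472 + 1.905500 + 0.770198) = 2.19·2.963170 = 6.489342 m
RSR: p² = 2 + d² − 2cos(α−β) + 2d(sin β − sin α) = 15.171784; p = √p² = 3.895097; φ = atan2(cos α − cos β, d − sin α + sin β) = 0.040763 rad; t = (α − φ) mod 2π = 5.871552 rad, q = (φ − β) mod 2π = 5.637150 rad → L = 2.19·(5.871552 + 3.895097 + 5.637150) = 2.19·15.403799 = 33.734319 m
LSR: p² = d² − 2 + 2cos(α−β) + 2d(sin α + sin β) = 8.937958; p = √p² = 2.989642; φ = atan2(−cos α − cos β, d + sin α + sin β) − atan2(−2, p) = 0.095664 rad; t = (φ − α) mod 2π = 0.466534 rad, q = (φ − β) mod 2π = 5.692050 rad → L = 2.19·(0.466534 + 2.989642 + 5.692050) = 2.19·9.148226 = 20.034615 m
RSL: p² = d² − 2 + 2cos(α−β) − 2d(sin α + sin β) = 5.791988; p = √p² = 2.406655; φ = atan2(cos α + cos β, d − sin α − sin β) − atan2(2, p) = -0.117037 rad; t = (α − φ) mod 2π = 6.029352 rad, q = (β − φ) mod 2π = 0.803836 rad → L = 2.19·(6.029352 + 2.406655 + 0.803836) = 2.19·9.239843 = 20.235257 m
RLR: c = (6 − d² + 2cos(α−β) + 2d(sin α − sin β))/8 = -0.896473; p = 2π − arccos c = 3.600645 rad; φ = atan2(cos α − cos β, d − sin α + sin β) = 0.040763 rad; t = (α − φ + p/2) mod 2π = 1.388688 rad, q = (α − β − t + p) mod 2π = 1.154287 rad → L = 2.19·(1.388688 + 3.600645 + 1.154287) = 2.19·6.143620 = 13.454527 m
LRL: c = (6 − d² + 2cos(α−β) − 2d(sin α − sin β))/8 = 0.546133; p = 2π − arccos c = 5.290131 rad; φ = atan2(cos β − cos α, d + sin α − sin β) = -0.083399 rad; t = (φ − α + p/2) mod 2π = 2.932537 rad, q = (β − α − t + p) mod 2π = 3.415263 rad → L = 2.19·(2.932537 + 5.290131 + 3.415263) = 2.19·11.637931 = 25.487068 m
Shortest: LSL with L = 6.489342 m ≈ 6.4893 m
Convert LSL to answer units (arcs ×180/π): t = 0.287472·180/π = 16.4709°, p = ρ·p = 2.19·1.905500 = 4.1730 m, q = 0.770198·180/π = 44.1291°, L = 6.4893 m.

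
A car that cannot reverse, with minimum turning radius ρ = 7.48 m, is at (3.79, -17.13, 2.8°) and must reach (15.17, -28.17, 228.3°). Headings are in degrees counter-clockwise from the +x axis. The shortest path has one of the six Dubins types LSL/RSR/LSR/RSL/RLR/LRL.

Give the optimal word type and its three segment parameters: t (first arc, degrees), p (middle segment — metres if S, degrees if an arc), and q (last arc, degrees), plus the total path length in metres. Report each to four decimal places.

LRL: t = 46.3168°, p = 205.3888°, q = 24.5721°, L = 36.0682 m

Let ψ = atan2(Δy, Δx) = atan2(-11.04, 11.38) = -44.1312° be the start→goal bearing.
Normalize: d = |goal − start| / ρ = 15.855157/7.48 = 2.119673, α = (θ_start − ψ) mod 360° = 46.9312° = 0.819104 rad, β = (θ_goal − ψ) mod 360° = 272.4312° = 4.754821 rad.
Common terms: sin α = 0.730534, cos α = 0.682876, sin β = -0.999100, cos β = 0.042419, cos(α−β) = -0.700909, d² = 4.493015. Work in radians in the unit-radius frame; every candidate has L = ρ·(t + p + q).
LSL: p² = 2 + d² − 2cos(α−β) + 2d(sin α − sin β) = 15.227351; p = √p² = 3.902224; φ = atan2(cos β − cos α, d + sin α − sin β) = -0.164872 rad; t = (φ − α) mod 2π = 5.299210 rad, q = (β − φ) mod 2π = 4.919693 rad → L = 7.48·(5.299210 + 3.902224 + 4.919693) = 7.48·14.121127 = 105.626027 m
RSR: p² = 2 + d² − 2cos(α−β) + 2d(sin β − sin α) = 0.562316; p = √p² = 0.749877; φ = atan2(cos α − cos β, d − sin α + sin β) = 1.023784 rad; t = (α − φ) mod 2π = 6.078505 rad, q = (φ − β) mod 2π = 2.552148 rad → L = 7.48·(6.078505 + 0.749877 + 2.552148) = 7.48·9.380531 = 70.166369 m
LSR: p² = d² − 2 + 2cos(α−β) + 2d(sin α + sin β) = -0.047348 < 0 → infeasible
RSL: p² = d² − 2 + 2cos(α−β) − 2d(sin α + sin β) = 2.229741; p = √p² = 1.493232; φ = atan2(cos α + cos β, d − sin α − sin β) − atan2(2, p) = -0.634622 rad; t = (α − φ) mod 2π = 1.453725 rad, q = (β − φ) mod 2π = 5.389443 rad → L = 7.48·(1.453725 + 1.493232 + 5.389443) = 7.48·8.336399 = 62.356268 m
RLR: c = (6 − d² + 2cos(α−β) + 2d(sin α − sin β))/8 = 0.929710; p = 2π − arccos c = 5.906015 rad; φ = atan2(cos α − cos β, d − sin α + sin β) = 1.023784 rad; t = (α − φ + p/2) mod 2π = 2.748327 rad, q = (α − β − t + p) mod 2π = 5.505156 rad → L = 7.48·(2.748327 + 5.906015 + 5.505156) = 7.48·14.159498 = 105.913043 m
LRL: c = (6 − d² + 2cos(α−β) − 2d(sin α − sin β))/8 = -0.903419; p = 2π − arccos c = 3.584711 rad; φ = atan2(cos β − cos α, d + sin α − sin β) = -0.164872 rad; t = (φ − α + p/2) mod 2π = 0.808380 rad, q = (β − α − t + p) mod 2π = 0.428863 rad → L = 7.48·(0.808380 + 3.584711 + 0.428863) = 7.48·4.821955 = 36.068221 m
Shortest: LRL with L = 36.068221 m ≈ 36.0682 m
Convert LRL to answer units (arcs ×180/π): t = 0.808380·180/π = 46.3168°, p = 3.584711·180/π = 205.3888°, q = 0.428863·180/π = 24.5721°, L = 36.0682 m.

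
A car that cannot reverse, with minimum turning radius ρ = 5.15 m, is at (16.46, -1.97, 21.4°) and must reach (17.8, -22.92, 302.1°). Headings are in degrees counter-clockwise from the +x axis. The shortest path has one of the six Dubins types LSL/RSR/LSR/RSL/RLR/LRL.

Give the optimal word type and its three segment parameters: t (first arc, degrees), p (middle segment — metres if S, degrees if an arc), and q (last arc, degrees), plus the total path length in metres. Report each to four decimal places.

Let ψ = atan2(Δy, Δx) = atan2(-20.95, 1.34) = -86.3402° be the start→goal bearing.
Normalize: d = |goal − start| / ρ = 20.992811/5.15 = 4.076274, α = (θ_start − ψ) mod 360° = 107.7402° = 1.880422 rad, β = (θ_goal − ψ) mod 360° = 28.4402° = 0.496376 rad.
Common terms: sin α = 0.952448, cos α = -0.304702, sin β = 0.476242, cos β = 0.879314, cos(α−β) = 0.185667, d² = 16.616009. Work in radians in the unit-radius frame; every candidate has L = ρ·(t + p + q).
LSL: p² = 2 + d² − 2cos(α−β) + 2d(sin α − sin β) = 22.126966; p = √p² = 4.703931; φ = atan2(cos β − cos α, d + sin α − sin β) = 0.254445 rad; t = (φ − α) mod 2π = 4.657208 rad, q = (β − φ) mod 2π = 0.241931 rad → L = 5.15·(4.657208 + 4.703931 + 0.241931) = 5.15·9.603070 = 49.455811 m
RSR: p² = 2 + d² − 2cos(α−β) + 2d(sin β − sin α) = 14.362386; p = √p² = 3.789774; φ = atan2(cos α − cos β, d − sin α + sin β) = -0.317744 rad; t = (α − φ) mod 2π = 2.198166 rad, q = (φ − β) mod 2π = 5.469066 rad → L = 5.15·(2.198166 + 3.789774 + 5.469066) = 5.15·11.457005 = 59.003577 m
LSR: p² = d² − 2 + 2cos(α−β) + 2d(sin α + sin β) = 26.634803; p = √p² = 5.160892; φ = atan2(−cos α − cos β, d + sin α + sin β) − atan2(−2, p) = 0.265706 rad; t = (φ − α) mod 2π = 4.668470 rad, q = (φ − β) mod 2π = 6.052516 rad → L = 5.15·(4.668470 + 5.160892 + 6.052516) = 5.15·15.881877 = 81.791666 m
RSL: p² = d² − 2 + 2cos(α−β) − 2d(sin α + sin β) = 3.339882; p = √p² = 1.827534; φ = atan2(cos α + cos β, d − sin α − sin β) − atan2(2, p) = -0.616709 rad; t = (α − φ) mod 2π = 2.497131 rad, q = (β − φ) mod 2π = 1.113085 rad → L = 5.15·(2.497131 + 1.827534 + 1.113085) = 5.15·5.437750 = 28.004411 m
RLR: c = (6 − d² + 2cos(α−β) + 2d(sin α − sin β))/8 = -0.795298; p = 2π − arccos c = 3.792890 rad; φ = atan2(cos α − cos β, d − sin α + sin β) = -0.317744 rad; t = (α − φ + p/2) mod 2π = 4.094611 rad, q = (α − β − t + p) mod 2π = 1.082325 rad → L = 5.15·(4.094611 + 3.792890 + 1.082325) = 5.15·8.969825 = 46.194601 m
LRL: c = (6 − d² + 2cos(α−β) − 2d(sin α − sin β))/8 = -1.765871, |c| > 1 → infeasible
Shortest: RSL with L = 28.004411 m ≈ 28.0044 m
Convert RSL to answer units (arcs ×180/π): t = 2.497131·180/π = 143.0751°, p = ρ·p = 5.15·1.827534 = 9.4118 m, q = 1.113085·180/π = 63.7751°, L = 28.0044 m.

RSL: t = 143.0751°, p = 9.4118 m, q = 63.7751°, L = 28.0044 m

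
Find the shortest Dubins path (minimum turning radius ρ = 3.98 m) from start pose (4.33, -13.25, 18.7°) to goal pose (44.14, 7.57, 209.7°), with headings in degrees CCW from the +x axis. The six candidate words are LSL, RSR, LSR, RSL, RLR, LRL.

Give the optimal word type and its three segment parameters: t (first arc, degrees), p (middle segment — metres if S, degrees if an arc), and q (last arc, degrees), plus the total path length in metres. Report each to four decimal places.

LSR: t = 19.3513°, p = 43.4408 m, q = 188.3513°, L = 57.8686 m

Let ψ = atan2(Δy, Δx) = atan2(20.82, 39.81) = 27.6089° be the start→goal bearing.
Normalize: d = |goal − start| / ρ = 44.925588/3.98 = 11.287836, α = (θ_start − ψ) mod 360° = 351.0911° = 6.127696 rad, β = (θ_goal − ψ) mod 360° = 182.0911° = 3.178090 rad.
Common terms: sin α = -0.154863, cos α = 0.987936, sin β = -0.036489, cos β = -0.999334, cos(α−β) = -0.981627, d² = 127.415248. Work in radians in the unit-radius frame; every candidate has L = ρ·(t + p + q).
LSL: p² = 2 + d² − 2cos(α−β) + 2d(sin α − sin β) = 128.706134; p = √p² = 11.344873; φ = atan2(cos β − cos α, d + sin α − sin β) = -0.176077 rad; t = (φ − α) mod 2π = 6.262597 rad, q = (β − φ) mod 2π = 3.354167 rad → L = 3.98·(6.262597 + 11.344873 + 3.354167) = 3.98·20.961637 = 83.427314 m
RSR: p² = 2 + d² − 2cos(α−β) + 2d(sin β − sin α) = 134.050871; p = √p² = 11.578034; φ = atan2(cos α − cos β, d − sin α + sin β) = 0.172496 rad; t = (α − φ) mod 2π = 5.955201 rad, q = (φ − β) mod 2π = 3.277591 rad → L = 3.98·(5.955201 + 11.578034 + 3.277591) = 3.98·20.810826 = 82.827086 m
LSR: p² = d² − 2 + 2cos(α−β) + 2d(sin α + sin β) = 119.132086; p = √p² = 10.914765; φ = atan2(−cos α − cos β, d + sin α + sin β) − atan2(−2, p) = 0.182255 rad; t = (φ − α) mod 2π = 0.337744 rad, q = (φ − β) mod 2π = 3.287350 rad → L = 3.98·(0.337744 + 10.914765 + 3.287350) = 3.98·14.539858 = 57.868636 m
RSL: p² = d² − 2 + 2cos(α−β) − 2d(sin α + sin β) = 127.771902; p = √p² = 11.303623; φ = atan2(cos α + cos β, d − sin α − sin β) − atan2(2, p) = -0.176115 rad; t = (α − φ) mod 2π = 0.020626 rad, q = (β − φ) mod 2π = 3.354205 rad → L = 3.98·(0.020626 + 11.303623 + 3.354205) = 3.98·14.678454 = 58.420248 m
RLR: c = (6 − d² + 2cos(α−β) + 2d(sin α − sin β))/8 = -15.756359, |c| > 1 → infeasible
LRL: c = (6 − d² + 2cos(α−β) − 2d(sin α − sin β))/8 = -15.088267, |c| > 1 → infeasible
Shortest: LSR with L = 57.868636 m ≈ 57.8686 m
Convert LSR to answer units (arcs ×180/π): t = 0.337744·180/π = 19.3513°, p = ρ·p = 3.98·10.914765 = 43.4408 m, q = 3.287350·180/π = 188.3513°, L = 57.8686 m.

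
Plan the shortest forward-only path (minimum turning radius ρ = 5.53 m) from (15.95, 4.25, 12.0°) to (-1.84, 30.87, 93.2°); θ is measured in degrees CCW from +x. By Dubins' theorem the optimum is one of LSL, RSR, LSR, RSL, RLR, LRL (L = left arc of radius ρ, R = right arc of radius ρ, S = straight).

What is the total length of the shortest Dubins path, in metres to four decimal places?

39.2883 m

Let ψ = atan2(Δy, Δx) = atan2(26.62, -17.79) = 123.7546° be the start→goal bearing.
Normalize: d = |goal − start| / ρ = 32.017316/5.53 = 5.789750, α = (θ_start − ψ) mod 360° = 248.2454° = 4.332700 rad, β = (θ_goal − ψ) mod 360° = 329.4454° = 5.749907 rad.
Common terms: sin α = -0.928780, cos α = -0.370632, sin β = -0.508359, cos β = 0.861145, cos(α−β) = 0.152986, d² = 33.521201. Work in radians in the unit-radius frame; every candidate has L = ρ·(t + p + q).
LSL: p² = 2 + d² − 2cos(α−β) + 2d(sin α − sin β) = 30.346967; p = √p² = 5.508808; φ = atan2(cos β − cos α, d + sin α − sin β) = 0.225508 rad; t = (φ − α) mod 2π = 2.175993 rad, q = (β − φ) mod 2π = 5.524399 rad → L = 5.53·(2.175993 + 5.508808 + 5.524399) = 5.53·13.209201 = 73.046880 m
RSR: p² = 2 + d² − 2cos(α−β) + 2d(sin β − sin α) = 40.083492; p = √p² = 6.331152; φ = atan2(cos α − cos β, d − sin α + sin β) = -0.195807 rad; t = (α − φ) mod 2π = 4.528507 rad, q = (φ − β) mod 2π = 0.337471 rad → L = 5.53·(4.528507 + 6.331152 + 0.337471) = 5.53·11.197130 = 61.920131 m
LSR: p² = d² − 2 + 2cos(α−β) + 2d(sin α + sin β) = 15.185824; p = √p² = 3.896899; φ = atan2(−cos α − cos β, d + sin α + sin β) − atan2(−2, p) = 0.361954 rad; t = (φ − α) mod 2π = 2.312439 rad, q = (φ − β) mod 2π = 0.895232 rad → L = 5.53·(2.312439 + 3.896899 + 0.895232) = 5.53·7.104571 = 39.288275 m
RSL: p² = d² − 2 + 2cos(α−β) − 2d(sin α + sin β) = 48.468522; p = √p² = 6.961934; φ = atan2(cos α + cos β, d − sin α − sin β) − atan2(2, p) = -0.211974 rad; t = (α − φ) mod 2π = 4.544674 rad, q = (β − φ) mod 2π = 5.961881 rad → L = 5.53·(4.544674 + 6.961934 + 5.961881) = 5.53·17.468489 = 96.600742 m
RLR: c = (6 − d² + 2cos(α−β) + 2d(sin α − sin β))/8 = -4.010436, |c| > 1 → infeasible
LRL: c = (6 − d² + 2cos(α−β) − 2d(sin α − sin β))/8 = -2.793371, |c| > 1 → infeasible
Shortest: LSR with L = 39.288275 m ≈ 39.2883 m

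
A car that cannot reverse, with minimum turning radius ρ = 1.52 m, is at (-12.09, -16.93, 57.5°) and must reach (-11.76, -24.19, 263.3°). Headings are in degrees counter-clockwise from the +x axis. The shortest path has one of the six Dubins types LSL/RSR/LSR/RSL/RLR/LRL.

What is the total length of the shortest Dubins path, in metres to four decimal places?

Let ψ = atan2(Δy, Δx) = atan2(-7.26, 0.33) = -87.3974° be the start→goal bearing.
Normalize: d = |goal − start| / ρ = 7.267496/1.52 = 4.781247, α = (θ_start − ψ) mod 360° = 144.8974° = 2.528937 rad, β = (θ_goal − ψ) mod 360° = 350.6974° = 6.120825 rad.
Common terms: sin α = 0.575042, cos α = -0.818124, sin β = -0.161648, cos β = 0.986848, cos(α−β) = -0.900319, d² = 22.860327. Work in radians in the unit-radius frame; every candidate has L = ρ·(t + p + q).
LSL: p² = 2 + d² − 2cos(α−β) + 2d(sin α − sin β) = 33.705557; p = √p² = 5.805649; φ = atan2(cos β − cos α, d + sin α − sin β) = 0.316139 rad; t = (φ − α) mod 2π = 4.070387 rad, q = (β − φ) mod 2π = 5.804686 rad → L = 1.52·(4.070387 + 5.805649 + 5.804686) = 1.52·15.680722 = 23.834697 m
RSR: p² = 2 + d² − 2cos(α−β) + 2d(sin β − sin α) = 19.616372; p = √p² = 4.429037; φ = atan2(cos α − cos β, d − sin α + sin β) = -0.419749 rad; t = (α − φ) mod 2π = 2.948687 rad, q = (φ − β) mod 2π = 6.025796 rad → L = 1.52·(2.948687 + 4.429037 + 6.025796) = 1.52·13.403520 = 20.373351 m
LSR: p² = d² − 2 + 2cos(α−β) + 2d(sin α + sin β) = 23.012767; p = √p² = 4.797162; φ = atan2(−cos α − cos β, d + sin α + sin β) − atan2(−2, p) = 0.362532 rad; t = (φ − α) mod 2π = 4.116780 rad, q = (φ − β) mod 2π = 0.524892 rad → L = 1.52·(4.116780 + 4.797162 + 0.524892) = 1.52·9.438835 = 14.347029 m
RSL: p² = d² − 2 + 2cos(α−β) − 2d(sin α + sin β) = 15.106613; p = √p² = 3.886723; φ = atan2(cos α + cos β, d − sin α − sin β) − atan2(2, p) = -0.436628 rad; t = (α − φ) mod 2π = 2.965565 rad, q = (β − φ) mod 2π = 0.274268 rad → L = 1.52·(2.965565 + 3.886723 + 0.274268) = 1.52·7.126555 = 10.832364 m
RLR: c = (6 − d² + 2cos(α−β) + 2d(sin α − sin β))/8 = -1.452047, |c| > 1 → infeasible
LRL: c = (6 − d² + 2cos(α−β) − 2d(sin α − sin β))/8 = -3.213195, |c| > 1 → infeasible
Shortest: RSL with L = 10.832364 m ≈ 10.8324 m

10.8324 m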